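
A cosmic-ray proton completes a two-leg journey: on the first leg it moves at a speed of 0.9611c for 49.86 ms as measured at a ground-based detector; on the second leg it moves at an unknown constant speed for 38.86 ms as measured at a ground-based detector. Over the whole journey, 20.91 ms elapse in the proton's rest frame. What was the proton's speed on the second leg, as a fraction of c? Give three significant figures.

Leg 1: γ = 1/√(1 − 0.9611²) = 1/√0.07629 = 3.621; τ_1 = 49.86/3.621 = 13.77 ms.
Leg 2: speed unknown; τ_2 = 38.86/γ_2.
Total proper time: 13.77 + τ_2 = 20.91, so τ_2 = 20.91 − 13.77 = 7.139 ms.
γ_2 = 38.86/7.139 = 5.444; β = √(1 − 1/γ²) = √0.9663.

β = 0.983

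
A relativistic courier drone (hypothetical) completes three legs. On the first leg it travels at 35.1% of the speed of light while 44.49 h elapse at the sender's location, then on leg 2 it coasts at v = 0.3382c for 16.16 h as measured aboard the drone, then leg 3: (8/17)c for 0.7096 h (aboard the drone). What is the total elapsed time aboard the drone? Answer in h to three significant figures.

τ = 58.5 h

Leg 1: β = 0.351; γ = 1/√(1 − 0.351²) = 1/√0.8768 = 1.068; τ_1 = 44.49/1.068 = 41.66 h.
Leg 2: 16.16 h is already measured aboard the drone.
Leg 3: 0.7096 h is already measured aboard the drone.
Total: 41.66 + 16.16 + 0.7096 h.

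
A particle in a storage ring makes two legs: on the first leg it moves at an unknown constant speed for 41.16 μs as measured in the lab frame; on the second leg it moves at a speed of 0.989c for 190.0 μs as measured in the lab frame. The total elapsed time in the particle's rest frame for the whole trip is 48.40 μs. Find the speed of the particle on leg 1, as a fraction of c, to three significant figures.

Leg 1: speed unknown; τ_1 = 41.16/γ_1.
Leg 2: γ = 1/√(1 − 0.989²) = 1/√0.02188 = 6.761; τ_2 = 190.0/6.761 = 28.10 μs.
Total proper time: τ_1 + 28.10 = 48.40, so τ_1 = 48.40 − 28.10 = 20.30 μs.
γ_1 = 41.16/20.30 = 2.028; β = √(1 − 1/γ²) = √0.7569.

β = 0.870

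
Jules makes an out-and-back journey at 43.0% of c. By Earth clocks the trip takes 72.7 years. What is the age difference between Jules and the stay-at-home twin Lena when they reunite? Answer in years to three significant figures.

Δt − τ = 7.06 years

β = 0.430; γ = 1/√(1 − 0.430²) = 1/√0.8151 = 1.108
Jules's elapsed proper time: τ = 72.7/1.108 = 65.64 years.
Age gap = Δt − τ = 72.7 − 65.64 years.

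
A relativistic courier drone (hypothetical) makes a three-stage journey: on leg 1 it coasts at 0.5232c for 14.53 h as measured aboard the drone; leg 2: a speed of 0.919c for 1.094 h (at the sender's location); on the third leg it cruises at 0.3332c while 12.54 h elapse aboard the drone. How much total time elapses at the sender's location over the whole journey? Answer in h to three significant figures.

Leg 1: γ = 1/√(1 − 0.5232²) = 1/√0.7263 = 1.173; Δt_1 = 1.173 × 14.53 = 17.05 h.
Leg 2: 1.094 h is already measured at the sender's location.
Leg 3: γ = 1/√(1 − 0.3332²) = 1/√0.8890 = 1.061; Δt_3 = 1.061 × 12.54 = 13.30 h.
Total: 17.05 + 1.094 + 13.30 h.

Δt = 31.4 h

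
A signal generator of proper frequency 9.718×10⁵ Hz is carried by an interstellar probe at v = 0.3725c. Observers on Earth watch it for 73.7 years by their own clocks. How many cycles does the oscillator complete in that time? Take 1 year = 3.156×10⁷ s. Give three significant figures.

γ = 1/√(1 − 0.3725²) = 1/√0.8612 = 1.078
During 73.7 years of lab time, the oscillator's proper time advances by τ = Δt/γ = 73.7/1.078 = 68.40 years = 2.159×10⁹ s.
N = f × τ = 9.718×10⁵ × 2.159×10⁹ = 2.098×10¹⁵.

N = 2.10×10¹⁵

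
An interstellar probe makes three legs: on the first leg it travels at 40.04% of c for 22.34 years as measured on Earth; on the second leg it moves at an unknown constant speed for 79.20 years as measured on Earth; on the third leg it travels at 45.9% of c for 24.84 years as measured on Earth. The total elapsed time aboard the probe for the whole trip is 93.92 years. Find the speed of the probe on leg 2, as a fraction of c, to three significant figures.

Leg 1: β = 0.4004; γ = 1/√(1 − 0.4004²) = 1/√0.8397 = 1.091; τ_1 = 22.34/1.091 = 20.47 years.
Leg 2: speed unknown; τ_2 = 79.20/γ_2.
Leg 3: β = 0.459; γ = 1/√(1 − 0.459²) = 1/√0.7893 = 1.126; τ_3 = 24.84/1.126 = 22.07 years.
Total proper time: 20.47 + τ_2 + 22.07 = 93.92, so τ_2 = 93.92 − 42.54 = 51.38 years.
γ_2 = 79.20/51.38 = 1.541; β = √(1 − 1/γ²) = √0.5791.

β = 0.761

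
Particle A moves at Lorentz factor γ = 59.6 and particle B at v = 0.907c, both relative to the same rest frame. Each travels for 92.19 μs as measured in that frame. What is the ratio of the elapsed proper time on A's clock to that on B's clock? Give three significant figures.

A: γ = 59.6. B: γ = 1/√(1 − 0.907²) = 1/√0.1774 = 2.375.
τ_A/τ_B = γ_B/γ_A = 2.375/59.60 = 0.03984, so τ_A/τ_B = 0.03984.

τ_A/τ_B = 0.0398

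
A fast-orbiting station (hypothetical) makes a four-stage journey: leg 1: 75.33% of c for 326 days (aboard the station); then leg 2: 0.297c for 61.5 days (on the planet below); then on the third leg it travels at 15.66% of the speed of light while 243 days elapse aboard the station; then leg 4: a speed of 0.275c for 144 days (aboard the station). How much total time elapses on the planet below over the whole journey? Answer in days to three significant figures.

Δt = 953 days

Leg 1: β = 0.7533; γ = 1/√(1 − 0.7533²) = 1/√0.4325 = 1.521; Δt_1 = 1.521 × 326 = 495.7 days.
Leg 2: 61.5 days is already measured on the planet below.
Leg 3: β = 0.1566; γ = 1/√(1 − 0.1566²) = 1/√0.9755 = 1.012; Δt_3 = 1.012 × 243 = 246.0 days.
Leg 4: γ = 1/√(1 − 0.275²) = 1/√0.9244 = 1.040; Δt_4 = 1.040 × 144 = 149.8 days.
Total: 495.7 + 61.50 + 246.0 + 149.8 days.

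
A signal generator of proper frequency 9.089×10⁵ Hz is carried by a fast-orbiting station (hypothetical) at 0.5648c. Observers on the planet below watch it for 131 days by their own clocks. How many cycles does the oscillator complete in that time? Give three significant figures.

γ = 1/√(1 − 0.5648²) = 1/√0.6810 = 1.212
During 131 days of lab time, the oscillator's proper time advances by τ = Δt/γ = 131/1.212 = 108.1 days = 9.340×10⁶ s.
N = f × τ = 9.089×10⁵ × 9.340×10⁶ = 8.489×10¹².

N = 8.49×10¹²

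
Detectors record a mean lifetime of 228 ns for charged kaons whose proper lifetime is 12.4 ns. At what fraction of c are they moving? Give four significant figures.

γ = Δt/τ₀ = 228/12.4 = 18.39
β = √(1 − 1/γ²) = √(1 − 0.002958) = √0.9970

β = 0.9985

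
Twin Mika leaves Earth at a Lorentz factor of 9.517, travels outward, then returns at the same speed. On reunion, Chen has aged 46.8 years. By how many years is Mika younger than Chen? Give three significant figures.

γ = 9.517
Mika's elapsed proper time: τ = 46.8/9.517 = 4.918 years.
Age gap = Δt − τ = 46.8 − 4.918 years.

Δt − τ = 41.9 years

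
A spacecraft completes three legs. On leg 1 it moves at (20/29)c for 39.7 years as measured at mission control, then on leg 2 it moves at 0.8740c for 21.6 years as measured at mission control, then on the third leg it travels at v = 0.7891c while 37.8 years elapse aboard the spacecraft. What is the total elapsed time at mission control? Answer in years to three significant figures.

Δt = 123 years

Leg 1: 39.7 years is already measured at mission control.
Leg 2: 21.6 years is already measured at mission control.
Leg 3: γ = 1/√(1 − 0.7891²) = 1/√0.3773 = 1.628; Δt_3 = 1.628 × 37.8 = 61.54 years.
Total: 39.70 + 21.60 + 61.54 years.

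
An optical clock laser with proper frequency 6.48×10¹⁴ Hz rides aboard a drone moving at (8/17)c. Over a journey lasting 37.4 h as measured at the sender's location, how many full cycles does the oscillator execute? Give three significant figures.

γ = 1/√(1 − (8/17)²) = 17/15 ≈ 1.133
The oscillator's own cycle count is N = f × τ where τ is the proper time aboard the drone. τ = Δt/γ = 37.4/1.133 = 33.00 h = 1.188×10⁵ s.
N = 6.48×10¹⁴ × 1.188×10⁵ = 7.698×10¹⁹.

N = 7.70×10¹⁹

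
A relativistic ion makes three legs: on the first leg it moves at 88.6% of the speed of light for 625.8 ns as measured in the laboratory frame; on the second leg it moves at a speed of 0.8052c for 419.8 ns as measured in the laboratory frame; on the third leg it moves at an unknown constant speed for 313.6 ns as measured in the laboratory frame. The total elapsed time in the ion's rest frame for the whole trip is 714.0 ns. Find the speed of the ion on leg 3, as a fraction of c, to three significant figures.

β = 0.830

Leg 1: β = 0.886; γ = 1/√(1 − 0.886²) = 1/√0.2150 = 2.157; τ_1 = 625.8/2.157 = 290.2 ns.
Leg 2: γ = 1/√(1 − 0.8052²) = 1/√0.3517 = 1.686; τ_2 = 419.8/1.686 = 248.9 ns.
Leg 3: speed unknown; τ_3 = 313.6/γ_3.
Total proper time: 290.2 + 248.9 + τ_3 = 714.0, so τ_3 = 714.0 − 539.1 = 174.9 ns.
γ_3 = 313.6/174.9 = 1.793; β = √(1 − 1/γ²) = √0.6890.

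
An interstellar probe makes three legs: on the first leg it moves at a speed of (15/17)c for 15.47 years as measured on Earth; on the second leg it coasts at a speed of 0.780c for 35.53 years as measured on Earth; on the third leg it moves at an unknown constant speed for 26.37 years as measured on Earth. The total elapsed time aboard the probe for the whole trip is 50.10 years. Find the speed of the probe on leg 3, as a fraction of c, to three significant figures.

Leg 1: γ = 1/√(1 − (15/17)²) = 17/8 = 2.125; τ_1 = 15.47/2.125 = 7.280 years.
Leg 2: γ = 1/√(1 − 0.780²) = 1/√0.3916 = 1.598; τ_2 = 35.53/1.598 = 22.23 years.
Leg 3: speed unknown; τ_3 = 26.37/γ_3.
Total proper time: 7.280 + 22.23 + τ_3 = 50.10, so τ_3 = 50.10 − 29.51 = 20.59 years.
γ_3 = 26.37/20.59 = 1.281; β = √(1 − 1/γ²) = √0.3906.

β = 0.625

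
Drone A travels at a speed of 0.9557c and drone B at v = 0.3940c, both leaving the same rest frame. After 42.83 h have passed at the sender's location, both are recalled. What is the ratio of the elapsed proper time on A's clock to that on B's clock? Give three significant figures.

A: γ = 1/√(1 − 0.9557²) = 1/√0.08664 = 3.397. B: γ = 1/√(1 − 0.3940²) = 1/√0.8448 = 1.088.
τ_A/τ_B = γ_B/γ_A = 1.088/3.397 = 0.3202, so τ_A/τ_B = 0.3202.

τ_A/τ_B = 0.320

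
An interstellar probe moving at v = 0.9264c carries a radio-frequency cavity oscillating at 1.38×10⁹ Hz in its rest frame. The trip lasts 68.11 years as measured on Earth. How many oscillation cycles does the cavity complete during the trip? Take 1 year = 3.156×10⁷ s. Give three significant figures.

N = 1.12×10¹⁸

γ = 1/√(1 − 0.9264²) = 1/√0.1418 = 2.656
The oscillator's own cycle count is N = f × τ where τ is the proper time aboard the probe. τ = Δt/γ = 68.11/2.656 = 25.65 years = 8.094×10⁸ s.
N = 1.38×10⁹ × 8.094×10⁸ = 1.117×10¹⁸.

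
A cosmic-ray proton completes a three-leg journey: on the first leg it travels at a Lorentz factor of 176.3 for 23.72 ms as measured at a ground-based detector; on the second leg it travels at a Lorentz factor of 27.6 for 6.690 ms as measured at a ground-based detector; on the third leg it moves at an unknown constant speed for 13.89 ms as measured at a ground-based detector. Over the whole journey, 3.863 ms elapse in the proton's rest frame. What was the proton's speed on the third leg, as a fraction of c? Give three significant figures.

Leg 1: γ = 176.3; τ_1 = 23.72/176.3 = 0.1345 ms.
Leg 2: γ = 27.6; τ_2 = 6.690/27.60 = 0.2424 ms.
Leg 3: speed unknown; τ_3 = 13.89/γ_3.
Total proper time: 0.1345 + 0.2424 + τ_3 = 3.863, so τ_3 = 3.863 − 0.3769 = 3.486 ms.
γ_3 = 13.89/3.486 = 3.984; β = √(1 − 1/γ²) = √0.9370.

β = 0.968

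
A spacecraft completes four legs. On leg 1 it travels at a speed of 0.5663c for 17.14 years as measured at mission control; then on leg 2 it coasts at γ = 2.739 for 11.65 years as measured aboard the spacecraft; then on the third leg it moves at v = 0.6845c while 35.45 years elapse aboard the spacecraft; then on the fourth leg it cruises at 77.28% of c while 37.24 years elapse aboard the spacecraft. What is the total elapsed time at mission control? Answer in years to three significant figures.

Leg 1: 17.14 years is already measured at mission control.
Leg 2: γ = 2.739; Δt_2 = 2.739 × 11.65 = 31.91 years.
Leg 3: γ = 1/√(1 − 0.6845²) = 1/√0.5315 = 1.372; Δt_3 = 1.372 × 35.45 = 48.63 years.
Leg 4: β = 0.7728; γ = 1/√(1 − 0.7728²) = 1/√0.4028 = 1.576; Δt_4 = 1.576 × 37.24 = 58.68 years.
Total: 17.14 + 31.91 + 48.63 + 58.68 years.

Δt = 156 years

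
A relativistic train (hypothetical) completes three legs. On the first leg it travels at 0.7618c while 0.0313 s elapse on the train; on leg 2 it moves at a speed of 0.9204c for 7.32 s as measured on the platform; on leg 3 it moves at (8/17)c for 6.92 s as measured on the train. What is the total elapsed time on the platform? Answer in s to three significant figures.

Leg 1: γ = 1/√(1 − 0.7618²) = 1/√0.4197 = 1.544; Δt_1 = 1.544 × 0.0313 = 0.04832 s.
Leg 2: 7.32 s is already measured on the platform.
Leg 3: γ = 1/√(1 − (8/17)²) = 17/15 ≈ 1.133; Δt_3 = 1.133 × 6.92 = 7.843 s.
Total: 0.04832 + 7.320 + 7.843 s.

Δt = 15.2 s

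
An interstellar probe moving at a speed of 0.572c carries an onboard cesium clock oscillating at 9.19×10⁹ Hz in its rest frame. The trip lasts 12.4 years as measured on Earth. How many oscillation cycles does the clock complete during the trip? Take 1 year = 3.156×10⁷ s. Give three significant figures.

N = 2.95×10¹⁸

γ = 1/√(1 − 0.572²) = 1/√0.6728 = 1.219
The oscillator's own cycle count is N = f × τ where τ is the proper time aboard the probe. τ = Δt/γ = 12.4/1.219 = 10.17 years = 3.210×10⁸ s.
N = 9.19×10⁹ × 3.210×10⁸ = 2.950×10¹⁸.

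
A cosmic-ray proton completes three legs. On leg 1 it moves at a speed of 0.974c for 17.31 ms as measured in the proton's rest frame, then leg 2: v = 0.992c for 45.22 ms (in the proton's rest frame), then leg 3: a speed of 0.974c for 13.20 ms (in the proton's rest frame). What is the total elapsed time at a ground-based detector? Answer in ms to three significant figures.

Leg 1: γ = 1/√(1 − 0.974²) = 1/√0.05132 = 4.414; Δt_1 = 4.414 × 17.31 = 76.41 ms.
Leg 2: γ = 1/√(1 − 0.992²) = 1/√0.01594 = 7.922; Δt_2 = 7.922 × 45.22 = 358.2 ms.
Leg 3: γ = 1/√(1 − 0.974²) = 1/√0.05132 = 4.414; Δt_3 = 4.414 × 13.20 = 58.27 ms.
Total: 76.41 + 358.2 + 58.27 ms.

Δt = 493 ms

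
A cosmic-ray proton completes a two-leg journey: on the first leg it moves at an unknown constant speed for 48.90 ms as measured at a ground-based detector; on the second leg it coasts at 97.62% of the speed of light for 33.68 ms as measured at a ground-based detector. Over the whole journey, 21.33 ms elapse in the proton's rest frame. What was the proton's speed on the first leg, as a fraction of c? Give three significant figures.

β = 0.958

Leg 1: speed unknown; τ_1 = 48.90/γ_1.
Leg 2: β = 0.9762; γ = 1/√(1 − 0.9762²) = 1/√0.04703 = 4.611; τ_2 = 33.68/4.611 = 7.304 ms.
Total proper time: τ_1 + 7.304 = 21.33, so τ_1 = 21.33 − 7.304 = 14.03 ms.
γ_1 = 48.90/14.03 = 3.486; β = √(1 − 1/γ²) = √0.9177.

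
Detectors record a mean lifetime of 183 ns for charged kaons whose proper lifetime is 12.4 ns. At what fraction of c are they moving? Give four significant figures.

v = 0.9977c

γ = Δt/τ₀ = 183/12.4 = 14.76
β = √(1 − 1/γ²) = √(1 − 0.004591) = √0.9954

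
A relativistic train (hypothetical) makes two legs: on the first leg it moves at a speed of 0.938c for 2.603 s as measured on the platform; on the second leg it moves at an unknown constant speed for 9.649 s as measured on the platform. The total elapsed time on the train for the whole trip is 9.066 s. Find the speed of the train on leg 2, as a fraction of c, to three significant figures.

β = 0.533

Leg 1: γ = 1/√(1 − 0.938²) = 1/√0.1202 = 2.885; τ_1 = 2.603/2.885 = 0.9023 s.
Leg 2: speed unknown; τ_2 = 9.649/γ_2.
Total proper time: 0.9023 + τ_2 = 9.066, so τ_2 = 9.066 − 0.9023 = 8.164 s.
γ_2 = 9.649/8.164 = 1.182; β = √(1 − 1/γ²) = √0.2842.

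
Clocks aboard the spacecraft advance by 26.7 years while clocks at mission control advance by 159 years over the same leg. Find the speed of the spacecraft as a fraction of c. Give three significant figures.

The proper time is measured aboard the spacecraft (both events occur at the spacecraft's location); Δt is measured at mission control. γ = Δt/τ = 159/26.7 = 5.955.
β = √(1 − 1/γ²) = √(1 − 0.02820) = √0.9718

v = 0.986c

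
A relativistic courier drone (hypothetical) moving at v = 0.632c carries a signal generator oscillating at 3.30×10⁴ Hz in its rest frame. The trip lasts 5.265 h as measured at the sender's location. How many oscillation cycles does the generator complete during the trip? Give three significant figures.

N = 4.85×10⁸

γ = 1/√(1 − 0.632²) = 1/√0.6006 = 1.290
The oscillator's own cycle count is N = f × τ where τ is the proper time aboard the drone. τ = Δt/γ = 5.265/1.290 = 4.080 h = 1.469×10⁴ s.
N = 3.30×10⁴ × 1.469×10⁴ = 4.847×10⁸.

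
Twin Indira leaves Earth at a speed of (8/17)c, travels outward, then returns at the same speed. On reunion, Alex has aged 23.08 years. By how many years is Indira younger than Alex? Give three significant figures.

γ = 1/√(1 − (8/17)²) = 17/15 ≈ 1.133
Indira's elapsed proper time: τ = 23.08/1.133 = 20.36 years.
Age gap = Δt − τ = 23.08 − 20.36 years.

Δt − τ = 2.72 years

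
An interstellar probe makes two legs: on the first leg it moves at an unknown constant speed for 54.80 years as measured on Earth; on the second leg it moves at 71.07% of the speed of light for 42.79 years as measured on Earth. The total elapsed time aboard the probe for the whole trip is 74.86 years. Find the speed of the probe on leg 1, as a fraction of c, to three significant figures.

Leg 1: speed unknown; τ_1 = 54.80/γ_1.
Leg 2: β = 0.7107; γ = 1/√(1 − 0.7107²) = 1/√0.4949 = 1.421; τ_2 = 42.79/1.421 = 30.10 years.
Total proper time: τ_1 + 30.10 = 74.86, so τ_1 = 74.86 − 30.10 = 44.76 years.
γ_1 = 54.80/44.76 = 1.224; β = √(1 − 1/γ²) = √0.3329.

β = 0.577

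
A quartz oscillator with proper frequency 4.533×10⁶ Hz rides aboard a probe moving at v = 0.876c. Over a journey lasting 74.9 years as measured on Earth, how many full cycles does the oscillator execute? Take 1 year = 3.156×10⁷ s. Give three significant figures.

N = 5.17×10¹⁵

γ = 1/√(1 − 0.876²) = 1/√0.2326 = 2.073
The oscillator's own cycle count is N = f × τ where τ is the proper time aboard the probe. τ = Δt/γ = 74.9/2.073 = 36.13 years = 1.140×10⁹ s.
N = 4.533×10⁶ × 1.140×10⁹ = 5.168×10¹⁵.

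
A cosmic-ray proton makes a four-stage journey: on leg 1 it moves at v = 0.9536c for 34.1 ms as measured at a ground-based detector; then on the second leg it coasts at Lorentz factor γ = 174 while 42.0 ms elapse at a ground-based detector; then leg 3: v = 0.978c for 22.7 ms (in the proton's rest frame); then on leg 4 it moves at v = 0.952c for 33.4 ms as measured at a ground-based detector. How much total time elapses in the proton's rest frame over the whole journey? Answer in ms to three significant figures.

τ = 43.4 ms

Leg 1: γ = 1/√(1 − 0.9536²) = 1/√0.09065 = 3.321; τ_1 = 34.1/3.321 = 10.27 ms.
Leg 2: γ = 174; τ_2 = 42.0/174.0 = 0.2414 ms.
Leg 3: 22.7 ms is already measured in the proton's rest frame.
Leg 4: γ = 1/√(1 − 0.952²) = 1/√0.09370 = 3.267; τ_4 = 33.4/3.267 = 10.22 ms.
Total: 10.27 + 0.2414 + 22.70 + 10.22 ms.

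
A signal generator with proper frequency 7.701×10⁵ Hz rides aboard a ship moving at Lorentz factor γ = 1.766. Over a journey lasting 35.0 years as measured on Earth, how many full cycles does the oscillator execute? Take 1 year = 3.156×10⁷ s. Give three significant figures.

γ = 1.766
The oscillator's own cycle count is N = f × τ where τ is the proper time on the ship. τ = Δt/γ = 35.0/1.766 = 19.82 years = 6.255×10⁸ s.
N = 7.701×10⁵ × 6.255×10⁸ = 4.817×10¹⁴.

N = 4.82×10¹⁴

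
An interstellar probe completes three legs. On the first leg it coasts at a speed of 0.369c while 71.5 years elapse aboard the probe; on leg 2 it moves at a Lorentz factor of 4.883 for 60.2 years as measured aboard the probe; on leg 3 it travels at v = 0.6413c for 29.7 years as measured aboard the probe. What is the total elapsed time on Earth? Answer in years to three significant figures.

Leg 1: γ = 1/√(1 − 0.369²) = 1/√0.8638 = 1.076; Δt_1 = 1.076 × 71.5 = 76.93 years.
Leg 2: γ = 4.883; Δt_2 = 4.883 × 60.2 = 294.0 years.
Leg 3: γ = 1/√(1 − 0.6413²) = 1/√0.5887 = 1.303; Δt_3 = 1.303 × 29.7 = 38.71 years.
Total: 76.93 + 294.0 + 38.71 years.

Δt = 410 years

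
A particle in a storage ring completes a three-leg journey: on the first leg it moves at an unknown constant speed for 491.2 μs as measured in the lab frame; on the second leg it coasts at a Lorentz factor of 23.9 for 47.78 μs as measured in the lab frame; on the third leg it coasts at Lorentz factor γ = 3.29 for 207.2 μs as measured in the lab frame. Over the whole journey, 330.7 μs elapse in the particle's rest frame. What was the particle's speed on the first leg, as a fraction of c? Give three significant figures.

β = 0.841

Leg 1: speed unknown; τ_1 = 491.2/γ_1.
Leg 2: γ = 23.9; τ_2 = 47.78/23.90 = 1.999 μs.
Leg 3: γ = 3.29; τ_3 = 207.2/3.290 = 62.98 μs.
Total proper time: τ_1 + 1.999 + 62.98 = 330.7, so τ_1 = 330.7 − 64.98 = 265.7 μs.
γ_1 = 491.2/265.7 = 1.849; β = √(1 − 1/γ²) = √0.7074.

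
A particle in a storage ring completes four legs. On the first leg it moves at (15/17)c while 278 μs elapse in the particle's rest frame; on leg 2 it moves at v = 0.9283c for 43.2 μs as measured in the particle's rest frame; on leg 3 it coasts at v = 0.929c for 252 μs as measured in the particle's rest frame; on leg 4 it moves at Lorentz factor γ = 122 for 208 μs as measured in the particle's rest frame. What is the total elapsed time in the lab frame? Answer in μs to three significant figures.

Leg 1: γ = 1/√(1 − (15/17)²) = 17/8 = 2.125; Δt_1 = 2.125 × 278 = 590.8 μs.
Leg 2: γ = 1/√(1 − 0.9283²) = 1/√0.1383 = 2.689; Δt_2 = 2.689 × 43.2 = 116.2 μs.
Leg 3: γ = 1/√(1 − 0.929²) = 1/√0.1370 = 2.702; Δt_3 = 2.702 × 252 = 680.9 μs.
Leg 4: γ = 122; Δt_4 = 122.0 × 208 = 2.538×10⁴ μs.
Total: 590.8 + 116.2 + 680.9 + 2.538×10⁴ μs.

Δt = 2.68×10⁴ μs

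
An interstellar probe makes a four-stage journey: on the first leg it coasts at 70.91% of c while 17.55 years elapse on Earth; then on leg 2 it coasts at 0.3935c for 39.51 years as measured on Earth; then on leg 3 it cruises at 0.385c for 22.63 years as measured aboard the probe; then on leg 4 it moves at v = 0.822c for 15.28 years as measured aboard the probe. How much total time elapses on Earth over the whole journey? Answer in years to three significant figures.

Leg 1: 17.55 years is already measured on Earth.
Leg 2: 39.51 years is already measured on Earth.
Leg 3: γ = 1/√(1 − 0.385²) = 1/√0.8518 = 1.084; Δt_3 = 1.084 × 22.63 = 24.52 years.
Leg 4: γ = 1/√(1 − 0.822²) = 1/√0.3243 = 1.756; Δt_4 = 1.756 × 15.28 = 26.83 years.
Total: 17.55 + 39.51 + 24.52 + 26.83 years.

Δt = 108 years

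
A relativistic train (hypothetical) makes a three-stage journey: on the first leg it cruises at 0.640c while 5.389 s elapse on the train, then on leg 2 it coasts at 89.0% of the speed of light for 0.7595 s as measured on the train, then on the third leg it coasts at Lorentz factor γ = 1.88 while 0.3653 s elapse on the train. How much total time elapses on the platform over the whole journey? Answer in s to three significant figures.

Δt = 9.37 s

Leg 1: γ = 1/√(1 − 0.640²) = 1/√0.5904 = 1.301; Δt_1 = 1.301 × 5.389 = 7.014 s.
Leg 2: β = 0.890; γ = 1/√(1 − 0.890²) = 1/√0.2079 = 2.193; Δt_2 = 2.193 × 0.7595 = 1.666 s.
Leg 3: γ = 1.88; Δt_3 = 1.880 × 0.3653 = 0.6868 s.
Total: 7.014 + 1.666 + 0.6868 s.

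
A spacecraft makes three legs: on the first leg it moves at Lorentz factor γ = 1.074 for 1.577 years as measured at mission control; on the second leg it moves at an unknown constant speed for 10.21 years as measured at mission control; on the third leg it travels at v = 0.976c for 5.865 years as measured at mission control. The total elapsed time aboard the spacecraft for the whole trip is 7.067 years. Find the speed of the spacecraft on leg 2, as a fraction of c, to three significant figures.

β = 0.906

Leg 1: γ = 1.074; τ_1 = 1.577/1.074 = 1.468 years.
Leg 2: speed unknown; τ_2 = 10.21/γ_2.
Leg 3: γ = 1/√(1 − 0.976²) = 1/√0.04742 = 4.592; τ_3 = 5.865/4.592 = 1.277 years.
Total proper time: 1.468 + τ_2 + 1.277 = 7.067, so τ_2 = 7.067 − 2.746 = 4.321 years.
γ_2 = 10.21/4.321 = 2.363; β = √(1 − 1/γ²) = √0.8209.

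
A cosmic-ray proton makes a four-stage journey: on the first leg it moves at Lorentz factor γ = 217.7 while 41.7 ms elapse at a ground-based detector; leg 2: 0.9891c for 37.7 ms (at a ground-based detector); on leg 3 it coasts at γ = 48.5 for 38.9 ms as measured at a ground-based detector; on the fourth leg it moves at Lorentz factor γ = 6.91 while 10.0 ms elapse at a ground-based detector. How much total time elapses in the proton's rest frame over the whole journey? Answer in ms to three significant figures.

Leg 1: γ = 217.7; τ_1 = 41.7/217.7 = 0.1915 ms.
Leg 2: γ = 1/√(1 − 0.9891²) = 1/√0.02168 = 6.791; τ_2 = 37.7/6.791 = 5.551 ms.
Leg 3: γ = 48.5; τ_3 = 38.9/48.50 = 0.8021 ms.
Leg 4: γ = 6.91; τ_4 = 10.0/6.910 = 1.447 ms.
Total: 0.1915 + 5.551 + 0.8021 + 1.447 ms.

τ = 7.99 ms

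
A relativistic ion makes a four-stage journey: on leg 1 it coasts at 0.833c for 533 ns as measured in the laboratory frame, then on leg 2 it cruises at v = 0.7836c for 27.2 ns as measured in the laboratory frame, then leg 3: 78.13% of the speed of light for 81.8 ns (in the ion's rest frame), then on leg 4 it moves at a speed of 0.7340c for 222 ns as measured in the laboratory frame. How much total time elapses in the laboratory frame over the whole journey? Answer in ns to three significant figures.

Leg 1: 533 ns is already measured in the laboratory frame.
Leg 2: 27.2 ns is already measured in the laboratory frame.
Leg 3: β = 0.7813; γ = 1/√(1 − 0.7813²) = 1/√0.3896 = 1.602; Δt_3 = 1.602 × 81.8 = 131.1 ns.
Leg 4: 222 ns is already measured in the laboratory frame.
Total: 533.0 + 27.20 + 131.1 + 222.0 ns.

Δt = 913 ns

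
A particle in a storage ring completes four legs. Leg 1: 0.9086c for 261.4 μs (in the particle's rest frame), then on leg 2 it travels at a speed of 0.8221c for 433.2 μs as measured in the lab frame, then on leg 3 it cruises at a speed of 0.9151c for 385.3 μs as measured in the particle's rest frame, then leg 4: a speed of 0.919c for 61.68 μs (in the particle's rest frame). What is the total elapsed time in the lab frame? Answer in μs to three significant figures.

Δt = 2170 μs

Leg 1: γ = 1/√(1 − 0.9086²) = 1/√0.1744 = 2.394; Δt_1 = 2.394 × 261.4 = 625.9 μs.
Leg 2: 433.2 μs is already measured in the lab frame.
Leg 3: γ = 1/√(1 − 0.9151²) = 1/√0.1626 = 2.480; Δt_3 = 2.480 × 385.3 = 955.5 μs.
Leg 4: γ = 1/√(1 − 0.919²) = 1/√0.1554 = 2.536; Δt_4 = 2.536 × 61.68 = 156.4 μs.
Total: 625.9 + 433.2 + 955.5 + 156.4 μs.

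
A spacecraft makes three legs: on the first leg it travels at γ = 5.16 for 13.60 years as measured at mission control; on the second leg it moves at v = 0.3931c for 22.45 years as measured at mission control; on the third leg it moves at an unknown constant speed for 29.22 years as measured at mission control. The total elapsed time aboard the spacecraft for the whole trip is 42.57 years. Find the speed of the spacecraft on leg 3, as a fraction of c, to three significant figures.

Leg 1: γ = 5.16; τ_1 = 13.60/5.160 = 2.636 years.
Leg 2: γ = 1/√(1 − 0.3931²) = 1/√0.8455 = 1.088; τ_2 = 22.45/1.088 = 20.64 years.
Leg 3: speed unknown; τ_3 = 29.22/γ_3.
Total proper time: 2.636 + 20.64 + τ_3 = 42.57, so τ_3 = 42.57 − 23.28 = 19.29 years.
γ_3 = 29.22/19.29 = 1.515; β = √(1 − 1/γ²) = √0.5641.

β = 0.751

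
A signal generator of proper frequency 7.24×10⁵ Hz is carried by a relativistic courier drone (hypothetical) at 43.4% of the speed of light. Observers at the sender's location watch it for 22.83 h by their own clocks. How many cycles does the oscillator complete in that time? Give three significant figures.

N = 5.36×10¹⁰

β = 0.434; γ = 1/√(1 − 0.434²) = 1/√0.8116 = 1.110
During 22.83 h of lab time, the oscillator's proper time advances by τ = Δt/γ = 22.83/1.110 = 20.57 h = 7.404×10⁴ s.
N = f × τ = 7.24×10⁵ × 7.404×10⁴ = 5.361×10¹⁰.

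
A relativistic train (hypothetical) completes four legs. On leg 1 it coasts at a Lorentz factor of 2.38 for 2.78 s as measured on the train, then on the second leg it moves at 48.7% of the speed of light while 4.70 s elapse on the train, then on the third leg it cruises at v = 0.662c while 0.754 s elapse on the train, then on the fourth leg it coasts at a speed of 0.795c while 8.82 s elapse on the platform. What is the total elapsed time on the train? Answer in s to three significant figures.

τ = 13.6 s

Leg 1: 2.78 s is already measured on the train.
Leg 2: 4.70 s is already measured on the train.
Leg 3: 0.754 s is already measured on the train.
Leg 4: γ = 1/√(1 − 0.795²) = 1/√0.3680 = 1.649; τ_4 = 8.82/1.649 = 5.350 s.
Total: 2.780 + 4.700 + 0.7540 + 5.350 s.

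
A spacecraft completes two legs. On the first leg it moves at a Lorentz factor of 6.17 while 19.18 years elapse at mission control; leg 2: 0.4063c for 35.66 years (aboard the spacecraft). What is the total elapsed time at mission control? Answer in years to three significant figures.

Δt = 58.2 years

Leg 1: 19.18 years is already measured at mission control.
Leg 2: γ = 1/√(1 − 0.4063²) = 1/√0.8349 = 1.094; Δt_2 = 1.094 × 35.66 = 39.03 years.
Total: 19.18 + 39.03 years.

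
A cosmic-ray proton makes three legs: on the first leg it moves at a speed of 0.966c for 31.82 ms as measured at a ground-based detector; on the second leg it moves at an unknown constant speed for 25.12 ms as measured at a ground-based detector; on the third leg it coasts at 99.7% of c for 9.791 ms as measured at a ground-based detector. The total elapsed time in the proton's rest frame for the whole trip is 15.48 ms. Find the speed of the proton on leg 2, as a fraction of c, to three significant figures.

β = 0.966

Leg 1: γ = 1/√(1 − 0.966²) = 1/√0.06684 = 3.868; τ_1 = 31.82/3.868 = 8.227 ms.
Leg 2: speed unknown; τ_2 = 25.12/γ_2.
Leg 3: β = 0.997; γ = 1/√(1 − 0.997²) = 1/√0.005991 = 12.92; τ_3 = 9.791/12.92 = 0.7578 ms.
Total proper time: 8.227 + τ_2 + 0.7578 = 15.48, so τ_2 = 15.48 − 8.985 = 6.495 ms.
γ_2 = 25.12/6.495 = 3.867; β = √(1 − 1/γ²) = √0.9331.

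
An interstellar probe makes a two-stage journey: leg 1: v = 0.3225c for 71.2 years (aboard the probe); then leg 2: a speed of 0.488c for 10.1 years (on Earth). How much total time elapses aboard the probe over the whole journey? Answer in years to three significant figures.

Leg 1: 71.2 years is already measured aboard the probe.
Leg 2: γ = 1/√(1 − 0.488²) = 1/√0.7619 = 1.146; τ_2 = 10.1/1.146 = 8.816 years.
Total: 71.20 + 8.816 years.

τ = 80.0 years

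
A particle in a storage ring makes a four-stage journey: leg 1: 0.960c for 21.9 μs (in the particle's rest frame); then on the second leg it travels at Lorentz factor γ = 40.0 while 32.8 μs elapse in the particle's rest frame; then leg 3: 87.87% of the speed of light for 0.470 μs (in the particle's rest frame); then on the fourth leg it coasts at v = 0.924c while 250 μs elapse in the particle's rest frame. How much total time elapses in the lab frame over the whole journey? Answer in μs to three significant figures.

Δt = 2040 μs

Leg 1: γ = 1/√(1 − 0.960²) = 25/7 ≈ 3.571; Δt_1 = 3.571 × 21.9 = 78.21 μs.
Leg 2: γ = 40.0; Δt_2 = 40.00 × 32.8 = 1312 μs.
Leg 3: β = 0.8787; γ = 1/√(1 − 0.8787²) = 1/√0.2279 = 2.095; Δt_3 = 2.095 × 0.470 = 0.9846 μs.
Leg 4: γ = 1/√(1 − 0.924²) = 1/√0.1462 = 2.615; Δt_4 = 2.615 × 250 = 653.8 μs.
Total: 78.21 + 1312 + 0.9846 + 653.8 μs.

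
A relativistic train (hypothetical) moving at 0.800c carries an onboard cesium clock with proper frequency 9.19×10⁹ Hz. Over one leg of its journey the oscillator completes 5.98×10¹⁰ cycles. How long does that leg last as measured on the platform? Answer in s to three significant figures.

γ = 1/√(1 − 0.800²) = 5/3 ≈ 1.667
Proper time for N cycles: τ = N/f = 5.98×10¹⁰/(9.19×10⁹) = 6.507×10⁰ s = 6.507 s.
Lab-frame duration Δt = γτ = 1.667 × 6.507 = 10.85 s.

Δt = 10.8 s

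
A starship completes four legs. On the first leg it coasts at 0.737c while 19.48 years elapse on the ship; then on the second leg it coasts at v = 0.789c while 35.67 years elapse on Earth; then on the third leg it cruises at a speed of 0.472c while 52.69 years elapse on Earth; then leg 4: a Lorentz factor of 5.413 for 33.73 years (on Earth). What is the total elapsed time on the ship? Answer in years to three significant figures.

Leg 1: 19.48 years is already measured on the ship.
Leg 2: γ = 1/√(1 − 0.789²) = 1/√0.3775 = 1.628; τ_2 = 35.67/1.628 = 21.92 years.
Leg 3: γ = 1/√(1 − 0.472²) = 1/√0.7772 = 1.134; τ_3 = 52.69/1.134 = 46.45 years.
Leg 4: γ = 5.413; τ_4 = 33.73/5.413 = 6.231 years.
Total: 19.48 + 21.92 + 46.45 + 6.231 years.

τ = 94.1 years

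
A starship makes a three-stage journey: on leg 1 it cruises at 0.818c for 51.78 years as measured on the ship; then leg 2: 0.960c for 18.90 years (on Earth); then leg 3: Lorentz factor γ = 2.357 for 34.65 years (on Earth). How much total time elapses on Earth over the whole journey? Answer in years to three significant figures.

Leg 1: γ = 1/√(1 − 0.818²) = 1/√0.3309 = 1.738; Δt_1 = 1.738 × 51.78 = 90.02 years.
Leg 2: 18.90 years is already measured on Earth.
Leg 3: 34.65 years is already measured on Earth.
Total: 90.02 + 18.90 + 34.65 years.

Δt = 144 years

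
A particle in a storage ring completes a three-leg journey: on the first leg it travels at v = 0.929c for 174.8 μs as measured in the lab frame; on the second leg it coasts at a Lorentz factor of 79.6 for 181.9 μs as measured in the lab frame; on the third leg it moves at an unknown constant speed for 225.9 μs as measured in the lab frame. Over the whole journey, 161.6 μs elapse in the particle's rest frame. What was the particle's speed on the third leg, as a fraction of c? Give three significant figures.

β = 0.908

Leg 1: γ = 1/√(1 − 0.929²) = 1/√0.1370 = 2.702; τ_1 = 174.8/2.702 = 64.69 μs.
Leg 2: γ = 79.6; τ_2 = 181.9/79.60 = 2.285 μs.
Leg 3: speed unknown; τ_3 = 225.9/γ_3.
Total proper time: 64.69 + 2.285 + τ_3 = 161.6, so τ_3 = 161.6 − 66.98 = 94.62 μs.
γ_3 = 225.9/94.62 = 2.387; β = √(1 − 1/γ²) = √0.8245.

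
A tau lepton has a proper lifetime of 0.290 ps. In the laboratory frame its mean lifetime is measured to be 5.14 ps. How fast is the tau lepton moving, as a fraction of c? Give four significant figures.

v = 0.9984c

γ = Δt/τ₀ = 5.14/0.290 = 17.72
β = √(1 − 1/γ²) = √(1 − 0.003183) = √0.9968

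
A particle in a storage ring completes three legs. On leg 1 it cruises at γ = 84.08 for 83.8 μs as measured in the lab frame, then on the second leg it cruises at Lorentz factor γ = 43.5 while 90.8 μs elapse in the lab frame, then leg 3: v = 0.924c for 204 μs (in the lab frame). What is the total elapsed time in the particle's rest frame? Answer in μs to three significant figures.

τ = 81.1 μs

Leg 1: γ = 84.08; τ_1 = 83.8/84.08 = 0.9967 μs.
Leg 2: γ = 43.5; τ_2 = 90.8/43.50 = 2.087 μs.
Leg 3: γ = 1/√(1 − 0.924²) = 1/√0.1462 = 2.615; τ_3 = 204/2.615 = 78.01 μs.
Total: 0.9967 + 2.087 + 78.01 μs.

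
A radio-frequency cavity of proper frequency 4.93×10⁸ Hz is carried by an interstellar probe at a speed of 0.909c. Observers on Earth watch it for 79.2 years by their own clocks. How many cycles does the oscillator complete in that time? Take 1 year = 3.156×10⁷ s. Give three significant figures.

N = 5.14×10¹⁷

γ = 1/√(1 − 0.909²) = 1/√0.1737 = 2.399
During 79.2 years of lab time, the oscillator's proper time advances by τ = Δt/γ = 79.2/2.399 = 33.01 years = 1.042×10⁹ s.
N = f × τ = 4.93×10⁸ × 1.042×10⁹ = 5.136×10¹⁷.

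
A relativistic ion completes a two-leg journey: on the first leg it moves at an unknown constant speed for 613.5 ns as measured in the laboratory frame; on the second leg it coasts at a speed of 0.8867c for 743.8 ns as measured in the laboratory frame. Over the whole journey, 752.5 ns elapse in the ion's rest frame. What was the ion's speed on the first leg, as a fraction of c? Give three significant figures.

Leg 1: speed unknown; τ_1 = 613.5/γ_1.
Leg 2: γ = 1/√(1 − 0.8867²) = 1/√0.2138 = 2.163; τ_2 = 743.8/2.163 = 343.9 ns.
Total proper time: τ_1 + 343.9 = 752.5, so τ_1 = 752.5 − 343.9 = 408.6 ns.
γ_1 = 613.5/408.6 = 1.501; β = √(1 − 1/γ²) = √0.5564.

β = 0.746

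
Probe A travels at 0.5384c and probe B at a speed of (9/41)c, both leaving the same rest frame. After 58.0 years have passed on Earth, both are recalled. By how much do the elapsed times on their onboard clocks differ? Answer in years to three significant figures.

A: γ = 1/√(1 − 0.5384²) = 1/√0.7101 = 1.187; τ_A = 58.0/1.187 = 48.88 years.
B: γ = 1/√(1 − (9/41)²) = 41/40 = 1.025; τ_B = 58.0/1.025 = 56.59 years.

|τ_A − τ_B| = 7.71 years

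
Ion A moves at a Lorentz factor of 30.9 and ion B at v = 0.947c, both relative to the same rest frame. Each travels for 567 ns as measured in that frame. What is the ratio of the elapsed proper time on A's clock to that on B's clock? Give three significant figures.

τ_A/τ_B = 0.101

A: γ = 30.9. B: γ = 1/√(1 − 0.947²) = 1/√0.1032 = 3.113.
τ_A/τ_B = γ_B/γ_A = 3.113/30.90 = 0.1007, so τ_A/τ_B = 0.1007.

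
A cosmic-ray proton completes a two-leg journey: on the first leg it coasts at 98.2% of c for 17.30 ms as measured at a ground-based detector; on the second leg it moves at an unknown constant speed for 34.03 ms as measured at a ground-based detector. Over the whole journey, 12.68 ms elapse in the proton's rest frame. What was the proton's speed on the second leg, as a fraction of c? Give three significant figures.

Leg 1: β = 0.982; γ = 1/√(1 − 0.982²) = 1/√0.03568 = 5.294; τ_1 = 17.30/5.294 = 3.268 ms.
Leg 2: speed unknown; τ_2 = 34.03/γ_2.
Total proper time: 3.268 + τ_2 = 12.68, so τ_2 = 12.68 − 3.268 = 9.412 ms.
γ_2 = 34.03/9.412 = 3.615; β = √(1 − 1/γ²) = √0.9235.

β = 0.961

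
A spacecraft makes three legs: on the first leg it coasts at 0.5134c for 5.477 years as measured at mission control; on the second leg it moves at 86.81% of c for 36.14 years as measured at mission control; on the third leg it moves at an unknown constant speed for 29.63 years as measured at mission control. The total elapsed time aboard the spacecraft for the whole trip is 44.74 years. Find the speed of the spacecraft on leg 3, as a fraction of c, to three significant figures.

Leg 1: γ = 1/√(1 − 0.5134²) = 1/√0.7364 = 1.165; τ_1 = 5.477/1.165 = 4.700 years.
Leg 2: β = 0.8681; γ = 1/√(1 − 0.8681²) = 1/√0.2464 = 2.015; τ_2 = 36.14/2.015 = 17.94 years.
Leg 3: speed unknown; τ_3 = 29.63/γ_3.
Total proper time: 4.700 + 17.94 + τ_3 = 44.74, so τ_3 = 44.74 − 22.64 = 22.10 years.
γ_3 = 29.63/22.10 = 1.341; β = √(1 − 1/γ²) = √0.4437.

β = 0.666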